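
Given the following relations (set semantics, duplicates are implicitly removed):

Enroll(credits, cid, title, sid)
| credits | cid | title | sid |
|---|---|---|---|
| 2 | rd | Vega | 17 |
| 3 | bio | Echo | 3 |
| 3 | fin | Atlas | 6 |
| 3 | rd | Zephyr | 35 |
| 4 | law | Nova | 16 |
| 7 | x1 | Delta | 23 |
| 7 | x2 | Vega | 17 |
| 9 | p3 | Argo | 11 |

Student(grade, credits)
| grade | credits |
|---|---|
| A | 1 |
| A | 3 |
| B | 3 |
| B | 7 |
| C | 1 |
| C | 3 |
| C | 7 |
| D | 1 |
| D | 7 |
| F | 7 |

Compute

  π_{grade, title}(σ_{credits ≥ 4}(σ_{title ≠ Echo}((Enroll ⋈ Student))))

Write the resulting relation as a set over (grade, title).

Natural join on credits: {(3, bio, Echo, 3, A), (3, bio, Echo, 3, B), (3, bio, Echo, 3, C), (3, fin, Atlas, 6, A), (3, fin, Atlas, 6, B), (3, fin, Atlas, 6, C), (3, rd, Zephyr, 35, A), (3, rd, Zephyr, 35, B), (3, rd, Zephyr, 35, C), (7, x1, Delta, 23, B), (7, x1, Delta, 23, C), (7, x1, Delta, 23, D), (7, x1, Delta, 23, F), (7, x2, Vega, 17, B), (7, x2, Vega, 17, C), (7, x2, Vega, 17, D), (7, x2, Vega, 17, F)}
σ[title ≠ Echo]: keep tuples satisfying title ≠ Echo → {(3, fin, Atlas, 6, A), (3, fin, Atlas, 6, B), (3, fin, Atlas, 6, C), (3, rd, Zephyr, 35, A), (3, rd, Zephyr, 35, B), (3, rd, Zephyr, 35, C), (7, x1, Delta, 23, B), (7, x1, Delta, 23, C), (7, x1, Delta, 23, D), (7, x1, Delta, 23, F), (7, x2, Vega, 17, B), (7, x2, Vega, 17, C), (7, x2, Vega, 17, D), (7, x2, Vega, 17, F)}
σ[credits ≥ 4]: keep tuples satisfying credits ≥ 4 → {(7, x1, Delta, 23, B), (7, x1, Delta, 23, C), (7, x1, Delta, 23, D), (7, x1, Delta, 23, F), (7, x2, Vega, 17, B), (7, x2, Vega, 17, C), (7, x2, Vega, 17, D), (7, x2, Vega, 17, F)}
Keep only column(s) grade, title: {(B, Delta), (B, Vega), (C, Delta), (C, Vega), (D, Delta), (D, Vega), (F, Delta), (F, Vega)}

{(B, Delta), (B, Vega), (C, Delta), (C, Vega), (D, Delta), (D, Vega), (F, Delta), (F, Vega)}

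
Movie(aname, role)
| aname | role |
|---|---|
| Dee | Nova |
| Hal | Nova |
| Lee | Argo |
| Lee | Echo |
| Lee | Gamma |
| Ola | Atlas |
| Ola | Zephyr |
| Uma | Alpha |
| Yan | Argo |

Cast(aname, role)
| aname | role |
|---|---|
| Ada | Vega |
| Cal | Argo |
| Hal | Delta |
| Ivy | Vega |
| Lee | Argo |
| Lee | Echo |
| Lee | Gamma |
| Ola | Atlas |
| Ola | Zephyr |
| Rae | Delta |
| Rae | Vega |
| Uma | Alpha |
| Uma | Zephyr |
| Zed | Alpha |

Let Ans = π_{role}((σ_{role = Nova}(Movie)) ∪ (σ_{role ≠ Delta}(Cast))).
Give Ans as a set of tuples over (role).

{Alpha, Argo, Atlas, Echo, Gamma, Nova, Vega, Zephyr}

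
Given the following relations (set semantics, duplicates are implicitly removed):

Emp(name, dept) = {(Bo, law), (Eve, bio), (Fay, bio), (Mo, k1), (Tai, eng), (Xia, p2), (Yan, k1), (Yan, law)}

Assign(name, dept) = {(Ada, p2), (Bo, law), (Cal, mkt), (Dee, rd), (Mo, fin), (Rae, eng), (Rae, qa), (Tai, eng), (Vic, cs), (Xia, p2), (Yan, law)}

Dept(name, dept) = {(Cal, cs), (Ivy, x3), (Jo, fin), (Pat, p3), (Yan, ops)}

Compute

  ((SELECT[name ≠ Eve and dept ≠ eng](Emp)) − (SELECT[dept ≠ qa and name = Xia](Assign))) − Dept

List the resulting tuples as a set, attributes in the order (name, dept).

{(Bo, law), (Fay, bio), (Mo, k1), (Yan, k1), (Yan, law)}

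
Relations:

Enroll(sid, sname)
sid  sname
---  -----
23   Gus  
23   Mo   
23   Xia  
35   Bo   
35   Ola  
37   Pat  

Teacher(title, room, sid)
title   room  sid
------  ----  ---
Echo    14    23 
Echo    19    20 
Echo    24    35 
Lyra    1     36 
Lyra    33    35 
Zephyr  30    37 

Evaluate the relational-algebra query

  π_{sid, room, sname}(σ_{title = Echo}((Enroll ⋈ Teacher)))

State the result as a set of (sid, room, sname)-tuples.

{(23, 14, Gus), (23, 14, Mo), (23, 14, Xia), (35, 24, Bo), (35, 24, Ola)}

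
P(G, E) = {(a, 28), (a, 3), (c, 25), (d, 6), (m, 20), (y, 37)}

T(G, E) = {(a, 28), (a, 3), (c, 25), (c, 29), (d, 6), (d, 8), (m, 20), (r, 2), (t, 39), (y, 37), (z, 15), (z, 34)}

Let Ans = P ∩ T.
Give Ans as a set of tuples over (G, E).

{(a, 28), (a, 3), (c, 25), (d, 6), (m, 20), (y, 37)}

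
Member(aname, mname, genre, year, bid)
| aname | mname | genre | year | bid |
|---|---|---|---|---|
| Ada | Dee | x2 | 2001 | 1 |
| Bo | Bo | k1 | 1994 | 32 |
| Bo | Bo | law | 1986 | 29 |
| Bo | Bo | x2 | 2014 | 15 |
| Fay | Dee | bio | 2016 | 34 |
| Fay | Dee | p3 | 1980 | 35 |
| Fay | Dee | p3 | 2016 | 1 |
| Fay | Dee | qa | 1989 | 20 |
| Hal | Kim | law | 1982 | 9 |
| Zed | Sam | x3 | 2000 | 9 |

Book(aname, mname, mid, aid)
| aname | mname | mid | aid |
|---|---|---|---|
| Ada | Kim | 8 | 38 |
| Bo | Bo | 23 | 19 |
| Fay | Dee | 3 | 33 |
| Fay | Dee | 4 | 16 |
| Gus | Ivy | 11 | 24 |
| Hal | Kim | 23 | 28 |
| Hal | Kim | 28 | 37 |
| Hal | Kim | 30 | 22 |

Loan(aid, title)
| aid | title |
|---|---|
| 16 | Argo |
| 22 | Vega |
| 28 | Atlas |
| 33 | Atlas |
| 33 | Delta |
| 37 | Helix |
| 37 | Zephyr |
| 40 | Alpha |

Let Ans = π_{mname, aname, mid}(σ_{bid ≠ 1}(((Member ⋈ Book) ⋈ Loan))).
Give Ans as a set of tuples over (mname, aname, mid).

{(Dee, Fay, 3), (Dee, Fay, 4), (Kim, Hal, 23), (Kim, Hal, 28), (Kim, Hal, 30)}

Member ⋈ Book (natural join on aname, mname): {(Bo, Bo, k1, 1994, 32, 23, 19), (Bo, Bo, law, 1986, 29, 23, 19), (Bo, Bo, x2, 2014, 15, 23, 19), (Fay, Dee, bio, 2016, 34, 3, 33), (Fay, Dee, bio, 2016, 34, 4, 16), (Fay, Dee, p3, 1980, 35, 3, 33), (Fay, Dee, p3, 1980, 35, 4, 16), (Fay, Dee, p3, 2016, 1, 3, 33), (Fay, Dee, p3, 2016, 1, 4, 16), (Fay, Dee, qa, 1989, 20, 3, 33), (Fay, Dee, qa, 1989, 20, 4, 16), (Hal, Kim, law, 1982, 9, 23, 28), (Hal, Kim, law, 1982, 9, 28, 37), (Hal, Kim, law, 1982, 9, 30, 22)}
(Member ⋈ Book) ⋈ Loan (natural join on aid): {(Fay, Dee, bio, 2016, 34, 3, 33, Atlas), (Fay, Dee, bio, 2016, 34, 3, 33, Delta), (Fay, Dee, bio, 2016, 34, 4, 16, Argo), (Fay, Dee, p3, 1980, 35, 3, 33, Atlas), (Fay, Dee, p3, 1980, 35, 3, 33, Delta), (Fay, Dee, p3, 1980, 35, 4, 16, Argo), (Fay, Dee, p3, 2016, 1, 3, 33, Atlas), (Fay, Dee, p3, 2016, 1, 3, 33, Delta), (Fay, Dee, p3, 2016, 1, 4, 16, Argo), (Fay, Dee, qa, 1989, 20, 3, 33, Atlas), (Fay, Dee, qa, 1989, 20, 3, 33, Delta), (Fay, Dee, qa, 1989, 20, 4, 16, Argo), (Hal, Kim, law, 1982, 9, 23, 28, Atlas), (Hal, Kim, law, 1982, 9, 28, 37, Helix), (Hal, Kim, law, 1982, 9, 28, 37, Zephyr), (Hal, Kim, law, 1982, 9, 30, 22, Vega)}
Selection bid ≠ 1: {(Fay, Dee, bio, 2016, 34, 3, 33, Atlas), (Fay, Dee, bio, 2016, 34, 3, 33, Delta), (Fay, Dee, bio, 2016, 34, 4, 16, Argo), (Fay, Dee, p3, 1980, 35, 3, 33, Atlas), (Fay, Dee, p3, 1980, 35, 3, 33, Delta), (Fay, Dee, p3, 1980, 35, 4, 16, Argo), (Fay, Dee, qa, 1989, 20, 3, 33, Atlas), (Fay, Dee, qa, 1989, 20, 3, 33, Delta), (Fay, Dee, qa, 1989, 20, 4, 16, Argo), (Hal, Kim, law, 1982, 9, 23, 28, Atlas), (Hal, Kim, law, 1982, 9, 28, 37, Helix), (Hal, Kim, law, 1982, 9, 28, 37, Zephyr), (Hal, Kim, law, 1982, 9, 30, 22, Vega)}
π[mname, aname, mid]: project onto (mname, aname, mid) (8 duplicate(s) eliminated) → {(Dee, Fay, 3), (Dee, Fay, 4), (Kim, Hal, 23), (Kim, Hal, 28), (Kim, Hal, 30)}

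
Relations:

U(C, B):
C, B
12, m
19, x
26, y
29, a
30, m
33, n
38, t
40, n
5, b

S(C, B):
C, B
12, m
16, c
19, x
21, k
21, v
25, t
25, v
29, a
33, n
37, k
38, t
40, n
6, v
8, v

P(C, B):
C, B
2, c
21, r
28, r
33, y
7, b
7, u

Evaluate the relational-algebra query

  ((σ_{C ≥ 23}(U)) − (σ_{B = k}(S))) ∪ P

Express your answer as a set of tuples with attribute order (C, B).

{(2, c), (21, r), (26, y), (28, r), (29, a), (30, m), (33, n), (33, y), (38, t), (40, n), (7, b), (7, u)}

σ[C ≥ 23]: keep tuples satisfying C ≥ 23 → {(26, y), (29, a), (30, m), (33, n), (38, t), (40, n)}
σ[B = k]: keep tuples satisfying B = k → {(21, k), (37, k)}
Set difference of the two operands is {(26, y), (29, a), (30, m), (33, n), (38, t), (40, n)}.
Set union of the two operands is {(2, c), (21, r), (26, y), (28, r), (29, a), (30, m), (33, n), (33, y), (38, t), (40, n), (7, b), (7, u)}.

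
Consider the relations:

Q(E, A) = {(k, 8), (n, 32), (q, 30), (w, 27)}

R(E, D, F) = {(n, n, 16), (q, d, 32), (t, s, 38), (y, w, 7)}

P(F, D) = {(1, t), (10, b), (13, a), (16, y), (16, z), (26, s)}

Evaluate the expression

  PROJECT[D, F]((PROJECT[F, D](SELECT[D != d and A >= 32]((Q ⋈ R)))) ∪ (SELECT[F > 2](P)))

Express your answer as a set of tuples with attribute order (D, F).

{(a, 13), (b, 10), (n, 16), (s, 26), (y, 16), (z, 16)}

Natural join on E: {(n, 32, n, 16), (q, 30, d, 32)}
σ[D != d and A >= 32]: keep tuples satisfying D != d and A >= 32 → {(n, 32, n, 16)}
π_{F, D} gives {(16, n)}.
σ[F > 2]: keep tuples satisfying F > 2 → {(10, b), (13, a), (16, y), (16, z), (26, s)}
Set union of the two operands is {(10, b), (13, a), (16, n), (16, y), (16, z), (26, s)}.
π_{D, F} gives {(a, 13), (b, 10), (n, 16), (s, 26), (y, 16), (z, 16)}.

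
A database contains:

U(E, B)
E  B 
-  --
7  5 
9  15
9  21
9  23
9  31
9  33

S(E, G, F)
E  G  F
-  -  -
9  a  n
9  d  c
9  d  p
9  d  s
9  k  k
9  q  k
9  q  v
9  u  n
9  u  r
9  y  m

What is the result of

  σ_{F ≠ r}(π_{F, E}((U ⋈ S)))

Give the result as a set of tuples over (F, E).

U ⋈ S (natural join on E): {(9, 15, a, n), (9, 15, d, c), (9, 15, d, p), (9, 15, d, s), (9, 15, k, k), (9, 15, q, k), (9, 15, q, v), (9, 15, u, n), (9, 15, u, r), (9, 15, y, m), (9, 21, a, n), (9, 21, d, c), (9, 21, d, p), (9, 21, d, s), (9, 21, k, k), (9, 21, q, k), (9, 21, q, v), (9, 21, u, n), (9, 21, u, r), (9, 21, y, m), (9, 23, a, n), (9, 23, d, c), (9, 23, d, p), (9, 23, d, s), (9, 23, k, k), (9, 23, q, k), (9, 23, q, v), (9, 23, u, n), (9, 23, u, r), (9, 23, y, m), (9, 31, a, n), (9, 31, d, c), (9, 31, d, p), (9, 31, d, s), (9, 31, k, k), (9, 31, q, k), (9, 31, q, v), (9, 31, u, n), (9, 31, u, r), (9, 31, y, m), (9, 33, a, n), (9, 33, d, c), (9, 33, d, p), (9, 33, d, s), (9, 33, k, k), (9, 33, q, k), (9, 33, q, v), (9, 33, u, n), (9, 33, u, r), (9, 33, y, m)}
π_{F, E} gives {(c, 9), (k, 9), (m, 9), (n, 9), (p, 9), (r, 9), (s, 9), (v, 9)} (42 duplicate(s) eliminated).
Apply σ_{F ≠ r}; surviving tuples: {(c, 9), (k, 9), (m, 9), (n, 9), (p, 9), (s, 9), (v, 9)}

{(c, 9), (k, 9), (m, 9), (n, 9), (p, 9), (s, 9), (v, 9)}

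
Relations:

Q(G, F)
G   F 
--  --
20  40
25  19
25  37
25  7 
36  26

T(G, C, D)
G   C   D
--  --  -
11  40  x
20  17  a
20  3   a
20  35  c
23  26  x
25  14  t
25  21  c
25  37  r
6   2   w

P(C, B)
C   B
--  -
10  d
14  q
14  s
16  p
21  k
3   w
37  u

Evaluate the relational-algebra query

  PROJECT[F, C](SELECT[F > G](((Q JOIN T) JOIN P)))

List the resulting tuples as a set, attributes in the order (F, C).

{(37, 14), (37, 21), (37, 37), (40, 3)}

Q ⋈ T (natural join on G): {(20, 40, 17, a), (20, 40, 3, a), (20, 40, 35, c), (25, 19, 14, t), (25, 19, 21, c), (25, 19, 37, r), (25, 37, 14, t), (25, 37, 21, c), (25, 37, 37, r), (25, 7, 14, t), (25, 7, 21, c), (25, 7, 37, r)}
(Q JOIN T) ⋈ P (natural join on C): {(20, 40, 3, a, w), (25, 19, 14, t, q), (25, 19, 14, t, s), (25, 19, 21, c, k), (25, 19, 37, r, u), (25, 37, 14, t, q), (25, 37, 14, t, s), (25, 37, 21, c, k), (25, 37, 37, r, u), (25, 7, 14, t, q), (25, 7, 14, t, s), (25, 7, 21, c, k), (25, 7, 37, r, u)}
Apply σ_{F > G}; surviving tuples: {(20, 40, 3, a, w), (25, 37, 14, t, q), (25, 37, 14, t, s), (25, 37, 21, c, k), (25, 37, 37, r, u)}
π_{F, C} gives {(37, 14), (37, 21), (37, 37), (40, 3)} (1 duplicate(s) eliminated).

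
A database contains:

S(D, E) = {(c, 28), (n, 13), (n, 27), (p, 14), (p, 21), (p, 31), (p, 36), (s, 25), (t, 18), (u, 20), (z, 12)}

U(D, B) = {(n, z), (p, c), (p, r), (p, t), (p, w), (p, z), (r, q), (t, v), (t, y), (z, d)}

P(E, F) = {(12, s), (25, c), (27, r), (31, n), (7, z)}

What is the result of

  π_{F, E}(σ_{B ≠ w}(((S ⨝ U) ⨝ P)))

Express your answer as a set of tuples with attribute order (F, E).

S ⋈ U (natural join on D): {(n, 13, z), (n, 27, z), (p, 14, c), (p, 14, r), (p, 14, t), (p, 14, w), (p, 14, z), (p, 21, c), (p, 21, r), (p, 21, t), (p, 21, w), (p, 21, z), (p, 31, c), (p, 31, r), (p, 31, t), (p, 31, w), (p, 31, z), (p, 36, c), (p, 36, r), (p, 36, t), (p, 36, w), (p, 36, z), (t, 18, v), (t, 18, y), (z, 12, d)}
(S ⨝ U) ⋈ P (natural join on E): {(n, 27, z, r), (p, 31, c, n), (p, 31, r, n), (p, 31, t, n), (p, 31, w, n), (p, 31, z, n), (z, 12, d, s)}
Apply σ_{B ≠ w}; surviving tuples: {(n, 27, z, r), (p, 31, c, n), (p, 31, r, n), (p, 31, t, n), (p, 31, z, n), (z, 12, d, s)}
Projecting to F, E (3 duplicate(s) eliminated): {(n, 31), (r, 27), (s, 12)}

{(n, 31), (r, 27), (s, 12)}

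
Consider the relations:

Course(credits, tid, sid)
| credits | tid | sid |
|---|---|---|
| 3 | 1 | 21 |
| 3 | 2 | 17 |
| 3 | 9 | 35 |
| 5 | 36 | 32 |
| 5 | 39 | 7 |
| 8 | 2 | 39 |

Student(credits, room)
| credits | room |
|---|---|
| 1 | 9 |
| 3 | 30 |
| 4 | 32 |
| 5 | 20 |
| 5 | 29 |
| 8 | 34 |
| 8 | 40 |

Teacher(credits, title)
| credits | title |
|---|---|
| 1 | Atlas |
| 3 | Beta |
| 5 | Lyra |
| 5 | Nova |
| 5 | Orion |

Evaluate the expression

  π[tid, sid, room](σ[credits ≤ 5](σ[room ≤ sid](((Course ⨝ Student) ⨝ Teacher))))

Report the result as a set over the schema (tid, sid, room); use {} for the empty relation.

{(36, 32, 20), (36, 32, 29), (9, 35, 30)}

Joining Course and Student on credits yields {(3, 1, 21, 30), (3, 2, 17, 30), (3, 9, 35, 30), (5, 36, 32, 20), (5, 36, 32, 29), (5, 39, 7, 20), (5, 39, 7, 29), (8, 2, 39, 34), (8, 2, 39, 40)}.
Joining (Course ⨝ Student) and Teacher on credits yields {(3, 1, 21, 30, Beta), (3, 2, 17, 30, Beta), (3, 9, 35, 30, Beta), (5, 36, 32, 20, Lyra), (5, 36, 32, 20, Nova), (5, 36, 32, 20, Orion), (5, 36, 32, 29, Lyra), (5, 36, 32, 29, Nova), (5, 36, 32, 29, Orion), (5, 39, 7, 20, Lyra), (5, 39, 7, 20, Nova), (5, 39, 7, 20, Orion), (5, 39, 7, 29, Lyra), (5, 39, 7, 29, Nova), (5, 39, 7, 29, Orion)}.
Filtering on room ≤ sid leaves {(3, 9, 35, 30, Beta), (5, 36, 32, 20, Lyra), (5, 36, 32, 20, Nova), (5, 36, 32, 20, Orion), (5, 36, 32, 29, Lyra), (5, 36, 32, 29, Nova), (5, 36, 32, 29, Orion)}.
Filtering on credits ≤ 5 leaves {(3, 9, 35, 30, Beta), (5, 36, 32, 20, Lyra), (5, 36, 32, 20, Nova), (5, 36, 32, 20, Orion), (5, 36, 32, 29, Lyra), (5, 36, 32, 29, Nova), (5, 36, 32, 29, Orion)}.
π[tid, sid, room]: project onto (tid, sid, room) (4 duplicate(s) eliminated) → {(36, 32, 20), (36, 32, 29), (9, 35, 30)}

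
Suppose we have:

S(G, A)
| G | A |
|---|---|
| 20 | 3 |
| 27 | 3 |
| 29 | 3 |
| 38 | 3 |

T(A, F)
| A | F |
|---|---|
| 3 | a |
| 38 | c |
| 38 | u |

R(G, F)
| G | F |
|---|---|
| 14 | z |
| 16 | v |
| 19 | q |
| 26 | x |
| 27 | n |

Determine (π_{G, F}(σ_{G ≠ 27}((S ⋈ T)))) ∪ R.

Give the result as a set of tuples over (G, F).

{(14, z), (16, v), (19, q), (20, a), (26, x), (27, n), (29, a), (38, a)}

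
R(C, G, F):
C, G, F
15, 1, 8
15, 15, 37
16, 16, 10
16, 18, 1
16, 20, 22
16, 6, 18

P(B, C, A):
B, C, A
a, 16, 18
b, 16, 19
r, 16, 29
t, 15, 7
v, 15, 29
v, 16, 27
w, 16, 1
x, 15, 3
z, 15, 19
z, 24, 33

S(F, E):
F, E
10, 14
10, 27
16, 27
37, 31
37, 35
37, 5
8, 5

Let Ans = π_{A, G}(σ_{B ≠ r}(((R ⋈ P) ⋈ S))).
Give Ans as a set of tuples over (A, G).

R ⋈ P (natural join on C): {(15, 1, 8, t, 7), (15, 1, 8, v, 29), (15, 1, 8, x, 3), (15, 1, 8, z, 19), (15, 15, 37, t, 7), (15, 15, 37, v, 29), (15, 15, 37, x, 3), (15, 15, 37, z, 19), (16, 16, 10, a, 18), (16, 16, 10, b, 19), (16, 16, 10, r, 29), (16, 16, 10, v, 27), (16, 16, 10, w, 1), (16, 18, 1, a, 18), (16, 18, 1, b, 19), (16, 18, 1, r, 29), (16, 18, 1, v, 27), (16, 18, 1, w, 1), (16, 20, 22, a, 18), (16, 20, 22, b, 19), (16, 20, 22, r, 29), (16, 20, 22, v, 27), (16, 20, 22, w, 1), (16, 6, 18, a, 18), (16, 6, 18, b, 19), (16, 6, 18, r, 29), (16, 6, 18, v, 27), (16, 6, 18, w, 1)}
(R ⋈ P) ⋈ S (natural join on F): {(15, 1, 8, t, 7, 5), (15, 1, 8, v, 29, 5), (15, 1, 8, x, 3, 5), (15, 1, 8, z, 19, 5), (15, 15, 37, t, 7, 31), (15, 15, 37, t, 7, 35), (15, 15, 37, t, 7, 5), (15, 15, 37, v, 29, 31), (15, 15, 37, v, 29, 35), (15, 15, 37, v, 29, 5), (15, 15, 37, x, 3, 31), (15, 15, 37, x, 3, 35), (15, 15, 37, x, 3, 5), (15, 15, 37, z, 19, 31), (15, 15, 37, z, 19, 35), (15, 15, 37, z, 19, 5), (16, 16, 10, a, 18, 14), (16, 16, 10, a, 18, 27), (16, 16, 10, b, 19, 14), (16, 16, 10, b, 19, 27), (16, 16, 10, r, 29, 14), (16, 16, 10, r, 29, 27), (16, 16, 10, v, 27, 14), (16, 16, 10, v, 27, 27), (16, 16, 10, w, 1, 14), (16, 16, 10, w, 1, 27)}
Filtering on B ≠ r leaves {(15, 1, 8, t, 7, 5), (15, 1, 8, v, 29, 5), (15, 1, 8, x, 3, 5), (15, 1, 8, z, 19, 5), (15, 15, 37, t, 7, 31), (15, 15, 37, t, 7, 35), (15, 15, 37, t, 7, 5), (15, 15, 37, v, 29, 31), (15, 15, 37, v, 29, 35), (15, 15, 37, v, 29, 5), (15, 15, 37, x, 3, 31), (15, 15, 37, x, 3, 35), (15, 15, 37, x, 3, 5), (15, 15, 37, z, 19, 31), (15, 15, 37, z, 19, 35), (15, 15, 37, z, 19, 5), (16, 16, 10, a, 18, 14), (16, 16, 10, a, 18, 27), (16, 16, 10, b, 19, 14), (16, 16, 10, b, 19, 27), (16, 16, 10, v, 27, 14), (16, 16, 10, v, 27, 27), (16, 16, 10, w, 1, 14), (16, 16, 10, w, 1, 27)}.
Projecting to A, G (12 duplicate(s) eliminated): {(1, 16), (18, 16), (19, 1), (19, 15), (19, 16), (27, 16), (29, 1), (29, 15), (3, 1), (3, 15), (7, 1), (7, 15)}

{(1, 16), (18, 16), (19, 1), (19, 15), (19, 16), (27, 16), (29, 1), (29, 15), (3, 1), (3, 15), (7, 1), (7, 15)}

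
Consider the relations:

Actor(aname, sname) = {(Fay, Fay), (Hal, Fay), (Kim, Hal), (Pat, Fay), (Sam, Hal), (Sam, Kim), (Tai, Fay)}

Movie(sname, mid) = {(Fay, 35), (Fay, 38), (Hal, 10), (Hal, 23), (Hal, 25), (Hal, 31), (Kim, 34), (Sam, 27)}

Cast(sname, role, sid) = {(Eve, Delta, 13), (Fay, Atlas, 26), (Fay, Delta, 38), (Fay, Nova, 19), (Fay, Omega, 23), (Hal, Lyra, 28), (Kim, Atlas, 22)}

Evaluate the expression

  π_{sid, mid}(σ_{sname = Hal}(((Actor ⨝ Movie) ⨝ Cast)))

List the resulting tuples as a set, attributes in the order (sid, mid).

Joining Actor and Movie on sname yields {(Fay, Fay, 35), (Fay, Fay, 38), (Hal, Fay, 35), (Hal, Fay, 38), (Kim, Hal, 10), (Kim, Hal, 23), (Kim, Hal, 25), (Kim, Hal, 31), (Pat, Fay, 35), (Pat, Fay, 38), (Sam, Hal, 10), (Sam, Hal, 23), (Sam, Hal, 25), (Sam, Hal, 31), (Sam, Kim, 34), (Tai, Fay, 35), (Tai, Fay, 38)}.
Joining (Actor ⨝ Movie) and Cast on sname yields {(Fay, Fay, 35, Atlas, 26), (Fay, Fay, 35, Delta, 38), (Fay, Fay, 35, Nova, 19), (Fay, Fay, 35, Omega, 23), (Fay, Fay, 38, Atlas, 26), (Fay, Fay, 38, Delta, 38), (Fay, Fay, 38, Nova, 19), (Fay, Fay, 38, Omega, 23), (Hal, Fay, 35, Atlas, 26), (Hal, Fay, 35, Delta, 38), (Hal, Fay, 35, Nova, 19), (Hal, Fay, 35, Omega, 23), (Hal, Fay, 38, Atlas, 26), (Hal, Fay, 38, Delta, 38), (Hal, Fay, 38, Nova, 19), (Hal, Fay, 38, Omega, 23), (Kim, Hal, 10, Lyra, 28), (Kim, Hal, 23, Lyra, 28), (Kim, Hal, 25, Lyra, 28), (Kim, Hal, 31, Lyra, 28), (Pat, Fay, 35, Atlas, 26), (Pat, Fay, 35, Delta, 38), (Pat, Fay, 35, Nova, 19), (Pat, Fay, 35, Omega, 23), (Pat, Fay, 38, Atlas, 26), (Pat, Fay, 38, Delta, 38), (Pat, Fay, 38, Nova, 19), (Pat, Fay, 38, Omega, 23), (Sam, Hal, 10, Lyra, 28), (Sam, Hal, 23, Lyra, 28), (Sam, Hal, 25, Lyra, 28), (Sam, Hal, 31, Lyra, 28), (Sam, Kim, 34, Atlas, 22), (Tai, Fay, 35, Atlas, 26), (Tai, Fay, 35, Delta, 38), (Tai, Fay, 35, Nova, 19), (Tai, Fay, 35, Omega, 23), (Tai, Fay, 38, Atlas, 26), (Tai, Fay, 38, Delta, 38), (Tai, Fay, 38, Nova, 19), (Tai, Fay, 38, Omega, 23)}.
Filtering on sname = Hal leaves {(Kim, Hal, 10, Lyra, 28), (Kim, Hal, 23, Lyra, 28), (Kim, Hal, 25, Lyra, 28), (Kim, Hal, 31, Lyra, 28), (Sam, Hal, 10, Lyra, 28), (Sam, Hal, 23, Lyra, 28), (Sam, Hal, 25, Lyra, 28), (Sam, Hal, 31, Lyra, 28)}.
Keep only column(s) sid, mid (4 duplicate(s) eliminated): {(28, 10), (28, 23), (28, 25), (28, 31)}

{(28, 10), (28, 23), (28, 25), (28, 31)}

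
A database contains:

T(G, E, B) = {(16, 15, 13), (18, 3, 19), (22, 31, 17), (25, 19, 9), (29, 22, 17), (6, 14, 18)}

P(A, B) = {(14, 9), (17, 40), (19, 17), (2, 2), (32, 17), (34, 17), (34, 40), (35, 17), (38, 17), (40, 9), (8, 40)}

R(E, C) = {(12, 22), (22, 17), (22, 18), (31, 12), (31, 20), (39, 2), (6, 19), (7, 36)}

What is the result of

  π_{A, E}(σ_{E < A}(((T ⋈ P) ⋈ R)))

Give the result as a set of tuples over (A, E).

Joining T and P on B yields {(22, 31, 17, 19), (22, 31, 17, 32), (22, 31, 17, 34), (22, 31, 17, 35), (22, 31, 17, 38), (25, 19, 9, 14), (25, 19, 9, 40), (29, 22, 17, 19), (29, 22, 17, 32), (29, 22, 17, 34), (29, 22, 17, 35), (29, 22, 17, 38)}.
Joining (T ⋈ P) and R on E yields {(22, 31, 17, 19, 12), (22, 31, 17, 19, 20), (22, 31, 17, 32, 12), (22, 31, 17, 32, 20), (22, 31, 17, 34, 12), (22, 31, 17, 34, 20), (22, 31, 17, 35, 12), (22, 31, 17, 35, 20), (22, 31, 17, 38, 12), (22, 31, 17, 38, 20), (29, 22, 17, 19, 17), (29, 22, 17, 19, 18), (29, 22, 17, 32, 17), (29, 22, 17, 32, 18), (29, 22, 17, 34, 17), (29, 22, 17, 34, 18), (29, 22, 17, 35, 17), (29, 22, 17, 35, 18), (29, 22, 17, 38, 17), (29, 22, 17, 38, 18)}.
σ[E < A]: keep tuples satisfying E < A → {(22, 31, 17, 32, 12), (22, 31, 17, 32, 20), (22, 31, 17, 34, 12), (22, 31, 17, 34, 20), (22, 31, 17, 35, 12), (22, 31, 17, 35, 20), (22, 31, 17, 38, 12), (22, 31, 17, 38, 20), (29, 22, 17, 32, 17), (29, 22, 17, 32, 18), (29, 22, 17, 34, 17), (29, 22, 17, 34, 18), (29, 22, 17, 35, 17), (29, 22, 17, 35, 18), (29, 22, 17, 38, 17), (29, 22, 17, 38, 18)}
Keep only column(s) A, E (8 duplicate(s) eliminated): {(32, 22), (32, 31), (34, 22), (34, 31), (35, 22), (35, 31), (38, 22), (38, 31)}

{(32, 22), (32, 31), (34, 22), (34, 31), (35, 22), (35, 31), (38, 22), (38, 31)}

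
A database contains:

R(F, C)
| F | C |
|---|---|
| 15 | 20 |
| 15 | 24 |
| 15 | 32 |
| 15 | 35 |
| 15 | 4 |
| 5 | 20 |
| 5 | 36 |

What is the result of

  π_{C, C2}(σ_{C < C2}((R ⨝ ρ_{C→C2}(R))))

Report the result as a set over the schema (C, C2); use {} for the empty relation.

{(20, 24), (20, 32), (20, 35), (20, 36), (24, 32), (24, 35), (32, 35), (4, 20), (4, 24), (4, 32), (4, 35)}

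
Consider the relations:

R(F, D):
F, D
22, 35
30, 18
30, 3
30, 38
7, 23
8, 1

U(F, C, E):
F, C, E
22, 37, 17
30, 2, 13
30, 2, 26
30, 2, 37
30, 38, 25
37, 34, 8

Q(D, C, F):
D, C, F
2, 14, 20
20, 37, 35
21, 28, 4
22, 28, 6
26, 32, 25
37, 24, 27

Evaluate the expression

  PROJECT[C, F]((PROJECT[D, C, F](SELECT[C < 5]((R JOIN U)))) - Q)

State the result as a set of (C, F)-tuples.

Joining R and U on F yields {(22, 35, 37, 17), (30, 18, 2, 13), (30, 18, 2, 26), (30, 18, 2, 37), (30, 18, 38, 25), (30, 3, 2, 13), (30, 3, 2, 26), (30, 3, 2, 37), (30, 3, 38, 25), (30, 38, 2, 13), (30, 38, 2, 26), (30, 38, 2, 37), (30, 38, 38, 25)}.
Selection C < 5: {(30, 18, 2, 13), (30, 18, 2, 26), (30, 18, 2, 37), (30, 3, 2, 13), (30, 3, 2, 26), (30, 3, 2, 37), (30, 38, 2, 13), (30, 38, 2, 26), (30, 38, 2, 37)}
π_{D, C, F} gives {(18, 2, 30), (3, 2, 30), (38, 2, 30)} (6 duplicate(s) eliminated).
Taking the difference: {(18, 2, 30), (3, 2, 30), (38, 2, 30)}
π_{C, F} gives {(2, 30)} (2 duplicate(s) eliminated).

{(2, 30)}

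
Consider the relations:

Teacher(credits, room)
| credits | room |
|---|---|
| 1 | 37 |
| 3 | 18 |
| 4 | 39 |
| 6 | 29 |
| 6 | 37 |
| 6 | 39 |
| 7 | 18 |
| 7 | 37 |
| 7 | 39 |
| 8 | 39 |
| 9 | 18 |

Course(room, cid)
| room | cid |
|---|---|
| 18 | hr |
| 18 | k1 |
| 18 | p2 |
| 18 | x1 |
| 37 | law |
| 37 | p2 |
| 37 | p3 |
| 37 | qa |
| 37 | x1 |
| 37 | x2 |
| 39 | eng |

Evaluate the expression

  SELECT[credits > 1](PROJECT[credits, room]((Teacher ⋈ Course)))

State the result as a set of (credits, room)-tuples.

{(3, 18), (4, 39), (6, 37), (6, 39), (7, 18), (7, 37), (7, 39), (8, 39), (9, 18)}

Natural join on room: {(1, 37, law), (1, 37, p2), (1, 37, p3), (1, 37, qa), (1, 37, x1), (1, 37, x2), (3, 18, hr), (3, 18, k1), (3, 18, p2), (3, 18, x1), (4, 39, eng), (6, 37, law), (6, 37, p2), (6, 37, p3), (6, 37, qa), (6, 37, x1), (6, 37, x2), (6, 39, eng), (7, 18, hr), (7, 18, k1), (7, 18, p2), (7, 18, x1), (7, 37, law), (7, 37, p2), (7, 37, p3), (7, 37, qa), (7, 37, x1), (7, 37, x2), (7, 39, eng), (8, 39, eng), (9, 18, hr), (9, 18, k1), (9, 18, p2), (9, 18, x1)}
π_{credits, room} gives {(1, 37), (3, 18), (4, 39), (6, 37), (6, 39), (7, 18), (7, 37), (7, 39), (8, 39), (9, 18)} (24 duplicate(s) eliminated).
Apply σ_{credits > 1}; surviving tuples: {(3, 18), (4, 39), (6, 37), (6, 39), (7, 18), (7, 37), (7, 39), (8, 39), (9, 18)}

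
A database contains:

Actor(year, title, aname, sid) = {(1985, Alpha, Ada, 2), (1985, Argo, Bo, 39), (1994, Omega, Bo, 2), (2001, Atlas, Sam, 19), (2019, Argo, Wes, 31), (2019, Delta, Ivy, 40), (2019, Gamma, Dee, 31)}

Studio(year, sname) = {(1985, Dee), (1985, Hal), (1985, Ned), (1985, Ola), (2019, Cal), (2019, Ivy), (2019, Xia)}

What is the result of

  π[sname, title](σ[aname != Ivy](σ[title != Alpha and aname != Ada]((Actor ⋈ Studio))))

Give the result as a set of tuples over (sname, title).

Joining Actor and Studio on year yields {(1985, Alpha, Ada, 2, Dee), (1985, Alpha, Ada, 2, Hal), (1985, Alpha, Ada, 2, Ned), (1985, Alpha, Ada, 2, Ola), (1985, Argo, Bo, 39, Dee), (1985, Argo, Bo, 39, Hal), (1985, Argo, Bo, 39, Ned), (1985, Argo, Bo, 39, Ola), (2019, Argo, Wes, 31, Cal), (2019, Argo, Wes, 31, Ivy), (2019, Argo, Wes, 31, Xia), (2019, Delta, Ivy, 40, Cal), (2019, Delta, Ivy, 40, Ivy), (2019, Delta, Ivy, 40, Xia), (2019, Gamma, Dee, 31, Cal), (2019, Gamma, Dee, 31, Ivy), (2019, Gamma, Dee, 31, Xia)}.
σ[title != Alpha and aname != Ada]: keep tuples satisfying title != Alpha and aname != Ada → {(1985, Argo, Bo, 39, Dee), (1985, Argo, Bo, 39, Hal), (1985, Argo, Bo, 39, Ned), (1985, Argo, Bo, 39, Ola), (2019, Argo, Wes, 31, Cal), (2019, Argo, Wes, 31, Ivy), (2019, Argo, Wes, 31, Xia), (2019, Delta, Ivy, 40, Cal), (2019, Delta, Ivy, 40, Ivy), (2019, Delta, Ivy, 40, Xia), (2019, Gamma, Dee, 31, Cal), (2019, Gamma, Dee, 31, Ivy), (2019, Gamma, Dee, 31, Xia)}
σ[aname != Ivy]: keep tuples satisfying aname != Ivy → {(1985, Argo, Bo, 39, Dee), (1985, Argo, Bo, 39, Hal), (1985, Argo, Bo, 39, Ned), (1985, Argo, Bo, 39, Ola), (2019, Argo, Wes, 31, Cal), (2019, Argo, Wes, 31, Ivy), (2019, Argo, Wes, 31, Xia), (2019, Gamma, Dee, 31, Cal), (2019, Gamma, Dee, 31, Ivy), (2019, Gamma, Dee, 31, Xia)}
Keep only column(s) sname, title: {(Cal, Argo), (Cal, Gamma), (Dee, Argo), (Hal, Argo), (Ivy, Argo), (Ivy, Gamma), (Ned, Argo), (Ola, Argo), (Xia, Argo), (Xia, Gamma)}

{(Cal, Argo), (Cal, Gamma), (Dee, Argo), (Hal, Argo), (Ivy, Argo), (Ivy, Gamma), (Ned, Argo), (Ola, Argo), (Xia, Argo), (Xia, Gamma)}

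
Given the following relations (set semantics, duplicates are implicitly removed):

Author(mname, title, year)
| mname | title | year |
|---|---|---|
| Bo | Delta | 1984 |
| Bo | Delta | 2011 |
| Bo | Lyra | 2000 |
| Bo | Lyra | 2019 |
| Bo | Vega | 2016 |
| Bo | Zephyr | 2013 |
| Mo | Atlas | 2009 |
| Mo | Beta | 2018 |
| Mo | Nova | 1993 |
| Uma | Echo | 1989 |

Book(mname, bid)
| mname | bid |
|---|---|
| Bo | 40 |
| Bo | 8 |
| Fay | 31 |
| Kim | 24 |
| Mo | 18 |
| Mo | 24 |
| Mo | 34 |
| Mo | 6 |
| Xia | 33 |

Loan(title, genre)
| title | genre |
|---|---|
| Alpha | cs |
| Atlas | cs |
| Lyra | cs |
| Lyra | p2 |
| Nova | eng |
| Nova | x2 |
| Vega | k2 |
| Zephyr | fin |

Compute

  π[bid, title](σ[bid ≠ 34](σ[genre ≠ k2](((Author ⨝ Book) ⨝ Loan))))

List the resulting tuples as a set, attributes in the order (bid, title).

{(18, Atlas), (18, Nova), (24, Atlas), (24, Nova), (40, Lyra), (40, Zephyr), (6, Atlas), (6, Nova), (8, Lyra), (8, Zephyr)}

Joining Author and Book on mname yields {(Bo, Delta, 1984, 40), (Bo, Delta, 1984, 8), (Bo, Delta, 2011, 40), (Bo, Delta, 2011, 8), (Bo, Lyra, 2000, 40), (Bo, Lyra, 2000, 8), (Bo, Lyra, 2019, 40), (Bo, Lyra, 2019, 8), (Bo, Vega, 2016, 40), (Bo, Vega, 2016, 8), (Bo, Zephyr, 2013, 40), (Bo, Zephyr, 2013, 8), (Mo, Atlas, 2009, 18), (Mo, Atlas, 2009, 24), (Mo, Atlas, 2009, 34), (Mo, Atlas, 2009, 6), (Mo, Beta, 2018, 18), (Mo, Beta, 2018, 24), (Mo, Beta, 2018, 34), (Mo, Beta, 2018, 6), (Mo, Nova, 1993, 18), (Mo, Nova, 1993, 24), (Mo, Nova, 1993, 34), (Mo, Nova, 1993, 6)}.
Joining (Author ⨝ Book) and Loan on title yields {(Bo, Lyra, 2000, 40, cs), (Bo, Lyra, 2000, 40, p2), (Bo, Lyra, 2000, 8, cs), (Bo, Lyra, 2000, 8, p2), (Bo, Lyra, 2019, 40, cs), (Bo, Lyra, 2019, 40, p2), (Bo, Lyra, 2019, 8, cs), (Bo, Lyra, 2019, 8, p2), (Bo, Vega, 2016, 40, k2), (Bo, Vega, 2016, 8, k2), (Bo, Zephyr, 2013, 40, fin), (Bo, Zephyr, 2013, 8, fin), (Mo, Atlas, 2009, 18, cs), (Mo, Atlas, 2009, 24, cs), (Mo, Atlas, 2009, 34, cs), (Mo, Atlas, 2009, 6, cs), (Mo, Nova, 1993, 18, eng), (Mo, Nova, 1993, 18, x2), (Mo, Nova, 1993, 24, eng), (Mo, Nova, 1993, 24, x2), (Mo, Nova, 1993, 34, eng), (Mo, Nova, 1993, 34, x2), (Mo, Nova, 1993, 6, eng), (Mo, Nova, 1993, 6, x2)}.
Selection genre ≠ k2: {(Bo, Lyra, 2000, 40, cs), (Bo, Lyra, 2000, 40, p2), (Bo, Lyra, 2000, 8, cs), (Bo, Lyra, 2000, 8, p2), (Bo, Lyra, 2019, 40, cs), (Bo, Lyra, 2019, 40, p2), (Bo, Lyra, 2019, 8, cs), (Bo, Lyra, 2019, 8, p2), (Bo, Zephyr, 2013, 40, fin), (Bo, Zephyr, 2013, 8, fin), (Mo, Atlas, 2009, 18, cs), (Mo, Atlas, 2009, 24, cs), (Mo, Atlas, 2009, 34, cs), (Mo, Atlas, 2009, 6, cs), (Mo, Nova, 1993, 18, eng), (Mo, Nova, 1993, 18, x2), (Mo, Nova, 1993, 24, eng), (Mo, Nova, 1993, 24, x2), (Mo, Nova, 1993, 34, eng), (Mo, Nova, 1993, 34, x2), (Mo, Nova, 1993, 6, eng), (Mo, Nova, 1993, 6, x2)}
Selection bid ≠ 34: {(Bo, Lyra, 2000, 40, cs), (Bo, Lyra, 2000, 40, p2), (Bo, Lyra, 2000, 8, cs), (Bo, Lyra, 2000, 8, p2), (Bo, Lyra, 2019, 40, cs), (Bo, Lyra, 2019, 40, p2), (Bo, Lyra, 2019, 8, cs), (Bo, Lyra, 2019, 8, p2), (Bo, Zephyr, 2013, 40, fin), (Bo, Zephyr, 2013, 8, fin), (Mo, Atlas, 2009, 18, cs), (Mo, Atlas, 2009, 24, cs), (Mo, Atlas, 2009, 6, cs), (Mo, Nova, 1993, 18, eng), (Mo, Nova, 1993, 18, x2), (Mo, Nova, 1993, 24, eng), (Mo, Nova, 1993, 24, x2), (Mo, Nova, 1993, 6, eng), (Mo, Nova, 1993, 6, x2)}
π_{bid, title} gives {(18, Atlas), (18, Nova), (24, Atlas), (24, Nova), (40, Lyra), (40, Zephyr), (6, Atlas), (6, Nova), (8, Lyra), (8, Zephyr)} (9 duplicate(s) eliminated).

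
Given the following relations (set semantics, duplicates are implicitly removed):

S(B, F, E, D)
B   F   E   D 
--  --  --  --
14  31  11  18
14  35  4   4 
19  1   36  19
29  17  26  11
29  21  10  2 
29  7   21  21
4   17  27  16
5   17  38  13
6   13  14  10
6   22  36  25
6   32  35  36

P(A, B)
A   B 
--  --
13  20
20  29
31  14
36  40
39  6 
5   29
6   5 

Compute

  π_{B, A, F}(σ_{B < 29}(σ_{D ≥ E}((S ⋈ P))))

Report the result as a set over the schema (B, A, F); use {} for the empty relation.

{(14, 31, 31), (14, 31, 35), (6, 39, 32)}

S ⋈ P (natural join on B): {(14, 31, 11, 18, 31), (14, 35, 4, 4, 31), (29, 17, 26, 11, 20), (29, 17, 26, 11, 5), (29, 21, 10, 2, 20), (29, 21, 10, 2, 5), (29, 7, 21, 21, 20), (29, 7, 21, 21, 5), (5, 17, 38, 13, 6), (6, 13, 14, 10, 39), (6, 22, 36, 25, 39), (6, 32, 35, 36, 39)}
Filtering on D ≥ E leaves {(14, 31, 11, 18, 31), (14, 35, 4, 4, 31), (29, 7, 21, 21, 20), (29, 7, 21, 21, 5), (6, 32, 35, 36, 39)}.
Filtering on B < 29 leaves {(14, 31, 11, 18, 31), (14, 35, 4, 4, 31), (6, 32, 35, 36, 39)}.
π[B, A, F]: project onto (B, A, F) → {(14, 31, 31), (14, 31, 35), (6, 39, 32)}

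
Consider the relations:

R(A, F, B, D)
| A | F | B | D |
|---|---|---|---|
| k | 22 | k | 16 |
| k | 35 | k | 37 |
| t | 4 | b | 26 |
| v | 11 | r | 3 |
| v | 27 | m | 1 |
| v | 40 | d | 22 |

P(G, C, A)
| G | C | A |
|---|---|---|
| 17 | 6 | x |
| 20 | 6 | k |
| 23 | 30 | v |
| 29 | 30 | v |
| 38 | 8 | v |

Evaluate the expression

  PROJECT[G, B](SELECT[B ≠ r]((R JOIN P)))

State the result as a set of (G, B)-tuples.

{(20, k), (23, d), (23, m), (29, d), (29, m), (38, d), (38, m)}

Joining R and P on A yields {(k, 22, k, 16, 20, 6), (k, 35, k, 37, 20, 6), (v, 11, r, 3, 23, 30), (v, 11, r, 3, 29, 30), (v, 11, r, 3, 38, 8), (v, 27, m, 1, 23, 30), (v, 27, m, 1, 29, 30), (v, 27, m, 1, 38, 8), (v, 40, d, 22, 23, 30), (v, 40, d, 22, 29, 30), (v, 40, d, 22, 38, 8)}.
Selection B ≠ r: {(k, 22, k, 16, 20, 6), (k, 35, k, 37, 20, 6), (v, 27, m, 1, 23, 30), (v, 27, m, 1, 29, 30), (v, 27, m, 1, 38, 8), (v, 40, d, 22, 23, 30), (v, 40, d, 22, 29, 30), (v, 40, d, 22, 38, 8)}
Projecting to G, B (1 duplicate(s) eliminated): {(20, k), (23, d), (23, m), (29, d), (29, m), (38, d), (38, m)}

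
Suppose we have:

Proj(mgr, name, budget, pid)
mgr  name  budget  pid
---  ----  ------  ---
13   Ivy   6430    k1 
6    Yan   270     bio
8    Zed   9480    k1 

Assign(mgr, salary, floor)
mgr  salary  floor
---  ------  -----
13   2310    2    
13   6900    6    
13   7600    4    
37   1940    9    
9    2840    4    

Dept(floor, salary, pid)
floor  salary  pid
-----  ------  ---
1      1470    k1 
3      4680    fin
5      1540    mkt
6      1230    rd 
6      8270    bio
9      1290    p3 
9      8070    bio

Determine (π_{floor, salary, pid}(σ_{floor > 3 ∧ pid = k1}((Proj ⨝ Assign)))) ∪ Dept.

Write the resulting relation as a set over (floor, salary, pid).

{(1, 1470, k1), (3, 4680, fin), (4, 7600, k1), (5, 1540, mkt), (6, 1230, rd), (6, 6900, k1), (6, 8270, bio), (9, 1290, p3), (9, 8070, bio)}

Joining Proj and Assign on mgr yields {(13, Ivy, 6430, k1, 2310, 2), (13, Ivy, 6430, k1, 6900, 6), (13, Ivy, 6430, k1, 7600, 4)}.
Selection floor > 3 ∧ pid = k1: {(13, Ivy, 6430, k1, 6900, 6), (13, Ivy, 6430, k1, 7600, 4)}
π[floor, salary, pid]: project onto (floor, salary, pid) → {(4, 7600, k1), (6, 6900, k1)}
Taking the union: {(1, 1470, k1), (3, 4680, fin), (4, 7600, k1), (5, 1540, mkt), (6, 1230, rd), (6, 6900, k1), (6, 8270, bio), (9, 1290, p3), (9, 8070, bio)}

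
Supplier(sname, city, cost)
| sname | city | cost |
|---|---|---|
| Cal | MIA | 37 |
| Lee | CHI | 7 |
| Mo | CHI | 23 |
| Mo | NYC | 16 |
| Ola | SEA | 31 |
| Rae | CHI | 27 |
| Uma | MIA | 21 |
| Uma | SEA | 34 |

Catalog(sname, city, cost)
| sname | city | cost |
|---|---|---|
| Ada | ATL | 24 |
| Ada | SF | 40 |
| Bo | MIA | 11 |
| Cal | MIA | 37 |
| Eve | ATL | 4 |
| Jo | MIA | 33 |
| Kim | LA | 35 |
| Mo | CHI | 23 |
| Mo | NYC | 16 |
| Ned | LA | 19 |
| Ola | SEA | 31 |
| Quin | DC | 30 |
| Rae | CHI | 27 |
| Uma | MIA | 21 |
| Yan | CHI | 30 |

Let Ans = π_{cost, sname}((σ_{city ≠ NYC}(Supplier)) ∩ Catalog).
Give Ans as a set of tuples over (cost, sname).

{(21, Uma), (23, Mo), (27, Rae), (31, Ola), (37, Cal)}

Selection city ≠ NYC: {(Cal, MIA, 37), (Lee, CHI, 7), (Mo, CHI, 23), (Ola, SEA, 31), (Rae, CHI, 27), (Uma, MIA, 21), (Uma, SEA, 34)}
Intersection: {(Cal, MIA, 37), (Lee, CHI, 7), (Mo, CHI, 23), (Ola, SEA, 31), (Rae, CHI, 27), (Uma, MIA, 21), (Uma, SEA, 34)} with {(Ada, ATL, 24), (Ada, SF, 40), (Bo, MIA, 11), (Cal, MIA, 37), (Eve, ATL, 4), (Jo, MIA, 33), (Kim, LA, 35), (Mo, CHI, 23), (Mo, NYC, 16), (Ned, LA, 19), (Ola, SEA, 31), (Quin, DC, 30), (Rae, CHI, 27), (Uma, MIA, 21), (Yan, CHI, 30)} → {(Cal, MIA, 37), (Mo, CHI, 23), (Ola, SEA, 31), (Rae, CHI, 27), (Uma, MIA, 21)}
π[cost, sname]: project onto (cost, sname) → {(21, Uma), (23, Mo), (27, Rae), (31, Ola), (37, Cal)}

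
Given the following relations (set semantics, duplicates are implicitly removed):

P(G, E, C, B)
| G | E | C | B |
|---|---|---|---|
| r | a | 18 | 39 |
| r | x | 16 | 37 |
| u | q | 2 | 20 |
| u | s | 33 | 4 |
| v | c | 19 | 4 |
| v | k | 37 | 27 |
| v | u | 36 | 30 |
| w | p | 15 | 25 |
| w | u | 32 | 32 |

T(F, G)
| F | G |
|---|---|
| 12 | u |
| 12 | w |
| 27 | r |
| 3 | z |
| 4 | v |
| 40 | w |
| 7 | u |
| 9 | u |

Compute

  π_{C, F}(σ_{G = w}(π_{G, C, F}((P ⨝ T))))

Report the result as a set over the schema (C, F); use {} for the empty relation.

{(15, 12), (15, 40), (32, 12), (32, 40)}

Natural join on G: {(r, a, 18, 39, 27), (r, x, 16, 37, 27), (u, q, 2, 20, 12), (u, q, 2, 20, 7), (u, q, 2, 20, 9), (u, s, 33, 4, 12), (u, s, 33, 4, 7), (u, s, 33, 4, 9), (v, c, 19, 4, 4), (v, k, 37, 27, 4), (v, u, 36, 30, 4), (w, p, 15, 25, 12), (w, p, 15, 25, 40), (w, u, 32, 32, 12), (w, u, 32, 32, 40)}
π_{G, C, F} gives {(r, 16, 27), (r, 18, 27), (u, 2, 12), (u, 2, 7), (u, 2, 9), (u, 33, 12), (u, 33, 7), (u, 33, 9), (v, 19, 4), (v, 36, 4), (v, 37, 4), (w, 15, 12), (w, 15, 40), (w, 32, 12), (w, 32, 40)}.
σ[G = w]: keep tuples satisfying G = w → {(w, 15, 12), (w, 15, 40), (w, 32, 12), (w, 32, 40)}
π_{C, F} gives {(15, 12), (15, 40), (32, 12), (32, 40)}.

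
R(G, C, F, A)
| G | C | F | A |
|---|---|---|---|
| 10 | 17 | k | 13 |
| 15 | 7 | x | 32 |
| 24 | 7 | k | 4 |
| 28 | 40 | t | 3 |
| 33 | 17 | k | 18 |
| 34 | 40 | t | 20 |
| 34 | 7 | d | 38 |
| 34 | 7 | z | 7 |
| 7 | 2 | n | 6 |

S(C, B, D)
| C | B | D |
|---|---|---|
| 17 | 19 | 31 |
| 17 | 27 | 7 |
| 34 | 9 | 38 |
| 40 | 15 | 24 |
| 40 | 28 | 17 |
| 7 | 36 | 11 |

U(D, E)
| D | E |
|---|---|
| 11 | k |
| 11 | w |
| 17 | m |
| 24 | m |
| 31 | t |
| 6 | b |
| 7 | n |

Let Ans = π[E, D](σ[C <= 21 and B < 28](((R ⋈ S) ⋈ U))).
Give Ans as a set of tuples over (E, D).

{(n, 7), (t, 31)}

R ⋈ S (natural join on C): {(10, 17, k, 13, 19, 31), (10, 17, k, 13, 27, 7), (15, 7, x, 32, 36, 11), (24, 7, k, 4, 36, 11), (28, 40, t, 3, 15, 24), (28, 40, t, 3, 28, 17), (33, 17, k, 18, 19, 31), (33, 17, k, 18, 27, 7), (34, 40, t, 20, 15, 24), (34, 40, t, 20, 28, 17), (34, 7, d, 38, 36, 11), (34, 7, z, 7, 36, 11)}
(R ⋈ S) ⋈ U (natural join on D): {(10, 17, k, 13, 19, 31, t), (10, 17, k, 13, 27, 7, n), (15, 7, x, 32, 36, 11, k), (15, 7, x, 32, 36, 11, w), (24, 7, k, 4, 36, 11, k), (24, 7, k, 4, 36, 11, w), (28, 40, t, 3, 15, 24, m), (28, 40, t, 3, 28, 17, m), (33, 17, k, 18, 19, 31, t), (33, 17, k, 18, 27, 7, n), (34, 40, t, 20, 15, 24, m), (34, 40, t, 20, 28, 17, m), (34, 7, d, 38, 36, 11, k), (34, 7, d, 38, 36, 11, w), (34, 7, z, 7, 36, 11, k), (34, 7, z, 7, 36, 11, w)}
Selection C <= 21 and B < 28: {(10, 17, k, 13, 19, 31, t), (10, 17, k, 13, 27, 7, n), (33, 17, k, 18, 19, 31, t), (33, 17, k, 18, 27, 7, n)}
Projecting to E, D (2 duplicate(s) eliminated): {(n, 7), (t, 31)}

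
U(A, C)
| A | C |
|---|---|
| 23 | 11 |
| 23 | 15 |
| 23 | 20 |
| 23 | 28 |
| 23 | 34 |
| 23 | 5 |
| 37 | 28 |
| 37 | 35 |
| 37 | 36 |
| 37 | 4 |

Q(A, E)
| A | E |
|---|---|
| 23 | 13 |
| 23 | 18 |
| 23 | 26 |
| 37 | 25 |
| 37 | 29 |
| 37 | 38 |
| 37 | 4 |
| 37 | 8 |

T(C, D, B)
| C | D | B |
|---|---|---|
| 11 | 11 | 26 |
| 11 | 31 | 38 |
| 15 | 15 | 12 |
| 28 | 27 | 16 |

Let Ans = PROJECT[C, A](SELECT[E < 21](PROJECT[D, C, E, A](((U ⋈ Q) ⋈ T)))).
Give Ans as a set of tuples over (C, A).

Natural join on A: {(23, 11, 13), (23, 11, 18), (23, 11, 26), (23, 15, 13), (23, 15, 18), (23, 15, 26), (23, 20, 13), (23, 20, 18), (23, 20, 26), (23, 28, 13), (23, 28, 18), (23, 28, 26), (23, 34, 13), (23, 34, 18), (23, 34, 26), (23, 5, 13), (23, 5, 18), (23, 5, 26), (37, 28, 25), (37, 28, 29), (37, 28, 38), (37, 28, 4), (37, 28, 8), (37, 35, 25), (37, 35, 29), (37, 35, 38), (37, 35, 4), (37, 35, 8), (37, 36, 25), (37, 36, 29), (37, 36, 38), (37, 36, 4), (37, 36, 8), (37, 4, 25), (37, 4, 29), (37, 4, 38), (37, 4, 4), (37, 4, 8)}
Natural join on C: {(23, 11, 13, 11, 26), (23, 11, 13, 31, 38), (23, 11, 18, 11, 26), (23, 11, 18, 31, 38), (23, 11, 26, 11, 26), (23, 11, 26, 31, 38), (23, 15, 13, 15, 12), (23, 15, 18, 15, 12), (23, 15, 26, 15, 12), (23, 28, 13, 27, 16), (23, 28, 18, 27, 16), (23, 28, 26, 27, 16), (37, 28, 25, 27, 16), (37, 28, 29, 27, 16), (37, 28, 38, 27, 16), (37, 28, 4, 27, 16), (37, 28, 8, 27, 16)}
Projecting to D, C, E, A: {(11, 11, 13, 23), (11, 11, 18, 23), (11, 11, 26, 23), (15, 15, 13, 23), (15, 15, 18, 23), (15, 15, 26, 23), (27, 28, 13, 23), (27, 28, 18, 23), (27, 28, 25, 37), (27, 28, 26, 23), (27, 28, 29, 37), (27, 28, 38, 37), (27, 28, 4, 37), (27, 28, 8, 37), (31, 11, 13, 23), (31, 11, 18, 23), (31, 11, 26, 23)}
Apply σ_{E < 21}; surviving tuples: {(11, 11, 13, 23), (11, 11, 18, 23), (15, 15, 13, 23), (15, 15, 18, 23), (27, 28, 13, 23), (27, 28, 18, 23), (27, 28, 4, 37), (27, 28, 8, 37), (31, 11, 13, 23), (31, 11, 18, 23)}
Projecting to C, A (6 duplicate(s) eliminated): {(11, 23), (15, 23), (28, 23), (28, 37)}

{(11, 23), (15, 23), (28, 23), (28, 37)}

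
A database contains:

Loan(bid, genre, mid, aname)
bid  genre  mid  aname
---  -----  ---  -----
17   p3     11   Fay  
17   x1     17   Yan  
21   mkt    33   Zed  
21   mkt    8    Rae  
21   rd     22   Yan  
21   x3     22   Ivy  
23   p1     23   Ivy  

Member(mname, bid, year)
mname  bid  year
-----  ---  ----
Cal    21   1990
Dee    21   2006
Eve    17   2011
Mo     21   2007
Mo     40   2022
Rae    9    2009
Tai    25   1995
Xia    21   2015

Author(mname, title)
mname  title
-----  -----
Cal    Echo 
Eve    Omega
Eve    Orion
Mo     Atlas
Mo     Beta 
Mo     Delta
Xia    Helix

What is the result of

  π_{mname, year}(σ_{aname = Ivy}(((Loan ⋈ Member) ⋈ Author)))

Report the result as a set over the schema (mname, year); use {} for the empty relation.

{(Cal, 1990), (Mo, 2007), (Xia, 2015)}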